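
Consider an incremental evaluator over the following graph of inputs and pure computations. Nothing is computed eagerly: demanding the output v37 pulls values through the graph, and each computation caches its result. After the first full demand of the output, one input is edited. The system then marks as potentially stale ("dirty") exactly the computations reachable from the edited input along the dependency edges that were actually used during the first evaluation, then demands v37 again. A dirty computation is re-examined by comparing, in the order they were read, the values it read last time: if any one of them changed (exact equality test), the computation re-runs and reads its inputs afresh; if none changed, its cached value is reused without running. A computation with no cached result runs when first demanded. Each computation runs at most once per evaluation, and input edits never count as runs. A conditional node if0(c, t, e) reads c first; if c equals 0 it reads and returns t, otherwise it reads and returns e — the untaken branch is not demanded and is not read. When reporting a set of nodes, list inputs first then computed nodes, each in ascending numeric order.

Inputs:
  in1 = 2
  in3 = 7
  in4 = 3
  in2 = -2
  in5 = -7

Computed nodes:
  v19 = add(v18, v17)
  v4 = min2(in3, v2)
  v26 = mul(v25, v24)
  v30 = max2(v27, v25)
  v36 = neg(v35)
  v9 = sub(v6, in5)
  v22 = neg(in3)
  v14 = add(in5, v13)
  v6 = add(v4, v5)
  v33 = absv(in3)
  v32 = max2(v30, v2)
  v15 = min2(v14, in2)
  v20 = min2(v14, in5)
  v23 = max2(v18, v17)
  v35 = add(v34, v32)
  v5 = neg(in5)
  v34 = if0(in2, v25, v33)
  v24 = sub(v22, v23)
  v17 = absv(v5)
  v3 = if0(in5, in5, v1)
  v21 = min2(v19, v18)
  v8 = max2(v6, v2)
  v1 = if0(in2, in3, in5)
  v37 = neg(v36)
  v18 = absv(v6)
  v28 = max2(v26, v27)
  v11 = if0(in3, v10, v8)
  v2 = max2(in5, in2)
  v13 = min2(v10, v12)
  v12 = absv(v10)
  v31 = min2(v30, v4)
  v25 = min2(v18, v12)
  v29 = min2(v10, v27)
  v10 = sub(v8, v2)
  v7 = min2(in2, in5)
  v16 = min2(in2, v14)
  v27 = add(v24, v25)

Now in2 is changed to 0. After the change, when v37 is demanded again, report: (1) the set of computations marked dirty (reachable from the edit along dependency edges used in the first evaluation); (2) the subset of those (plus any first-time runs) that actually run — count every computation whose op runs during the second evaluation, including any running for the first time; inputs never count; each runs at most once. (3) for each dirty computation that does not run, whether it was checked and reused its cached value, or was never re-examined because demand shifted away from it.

Initial pass — values computed on the first demand:
  v2 = max2(-7, -2) = -2
  v4 = min2(7, -2) = -2
  v5 = neg(-7) = 7
  v6 = add(-2, 7) = 5
  v8 = max2(5, -2) = 5
  v10 = sub(5, -2) = 7
  v12 = absv(7) = 7
  v17 = absv(7) = 7
  v18 = absv(5) = 5
  v22 = neg(7) = -7
  v23 = max2(5, 7) = 7
  v24 = sub(-7, 7) = -14
  v25 = min2(5, 7) = 5
  v27 = add(-14, 5) = -9
  v30 = max2(-9, 5) = 5
  v32 = max2(5, -2) = 5
  v33 = absv(7) = 7
  v34 = if0(in2=-2 -> else branch v33) = 7
  v35 = add(7, 5) = 12
  v36 = neg(12) = -12
  v37 = neg(-12) = 12

Second demand — change propagation:
  v2: re-runs because in2 -2->0; new result 0.
  v4: re-runs because v2 -2->0; new result 0.
  v6: re-runs because v4 -2->0; new result 7.
  v8: re-runs because v6 5->7; v2 -2->0; new result 7.
  v10: re-runs because v8 5->7; v2 -2->0; new result 7 (unchanged).
  v12: re-examined; everything it read last time is the same (v10 unchanged) — cache 7 kept, no run.
  v18: re-runs because v6 5->7; new result 7.
  v23: re-runs because v18 5->7; new result 7 (unchanged).
  v24: re-examined; everything it read last time is the same (v22 unchanged, v23 unchanged) — cache -14 kept, no run.
  v25: re-runs because v18 5->7; new result 7.
  v27: re-runs because v25 5->7; new result -7.
  v30: re-runs because v27 -9->-7; v25 5->7; new result 7.
  v32: re-runs because v30 5->7; v2 -2->0; new result 7.
  v34: re-runs because in2 -2->0; new result 7 (unchanged).
  v35: re-runs because v32 5->7; new result 14.
  v36: re-runs because v35 12->14; new result -14.
  v37: re-runs because v36 -12->-14; new result 14.

The important point: at v12 every value read last time is unchanged, so the dirty flag clears without a run.

Dirty set: v2, v4, v6, v8, v10, v12, v18, v23, v24, v25, v27, v30, v32, v34, v35, v36, v37.
Run set: v2, v4, v6, v8, v10, v18, v23, v25, v27, v30, v32, v34, v35, v36, v37 (15 run).
Re-examined without running (cache reused): v12, v24.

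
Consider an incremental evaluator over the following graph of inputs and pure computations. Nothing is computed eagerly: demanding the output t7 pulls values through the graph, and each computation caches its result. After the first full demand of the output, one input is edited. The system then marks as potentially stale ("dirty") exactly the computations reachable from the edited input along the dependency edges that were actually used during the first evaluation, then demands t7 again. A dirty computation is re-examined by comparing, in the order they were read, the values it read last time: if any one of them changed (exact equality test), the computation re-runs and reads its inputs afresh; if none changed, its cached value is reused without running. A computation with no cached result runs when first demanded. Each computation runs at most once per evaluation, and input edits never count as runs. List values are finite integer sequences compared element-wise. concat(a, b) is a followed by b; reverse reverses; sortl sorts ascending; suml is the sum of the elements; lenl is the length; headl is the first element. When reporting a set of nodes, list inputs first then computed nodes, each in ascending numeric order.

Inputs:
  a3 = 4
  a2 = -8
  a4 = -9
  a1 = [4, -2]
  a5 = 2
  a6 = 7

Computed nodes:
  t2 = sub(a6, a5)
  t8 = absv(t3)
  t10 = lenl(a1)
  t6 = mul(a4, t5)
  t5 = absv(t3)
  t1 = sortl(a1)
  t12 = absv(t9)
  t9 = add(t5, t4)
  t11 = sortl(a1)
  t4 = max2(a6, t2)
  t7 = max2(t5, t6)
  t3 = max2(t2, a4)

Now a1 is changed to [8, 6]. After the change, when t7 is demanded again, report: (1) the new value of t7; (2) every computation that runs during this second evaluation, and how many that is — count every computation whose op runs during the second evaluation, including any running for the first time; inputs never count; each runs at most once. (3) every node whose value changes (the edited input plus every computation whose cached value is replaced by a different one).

Initial pass — values computed on the first demand:
  t2 = sub(7, 2) = 5
  t3 = max2(5, -9) = 5
  t5 = absv(5) = 5
  t6 = mul(-9, 5) = -45
  t7 = max2(5, -45) = 5

Second demand — change propagation:
  no demanded computation ever read a1, so the edit dirties nothing and nothing runs.

The important point: nothing the output needs ever reads a1, so the edit is invisible to it.

t7 now evaluates to 5.
Run set: none (0 run).
Changed values: a1.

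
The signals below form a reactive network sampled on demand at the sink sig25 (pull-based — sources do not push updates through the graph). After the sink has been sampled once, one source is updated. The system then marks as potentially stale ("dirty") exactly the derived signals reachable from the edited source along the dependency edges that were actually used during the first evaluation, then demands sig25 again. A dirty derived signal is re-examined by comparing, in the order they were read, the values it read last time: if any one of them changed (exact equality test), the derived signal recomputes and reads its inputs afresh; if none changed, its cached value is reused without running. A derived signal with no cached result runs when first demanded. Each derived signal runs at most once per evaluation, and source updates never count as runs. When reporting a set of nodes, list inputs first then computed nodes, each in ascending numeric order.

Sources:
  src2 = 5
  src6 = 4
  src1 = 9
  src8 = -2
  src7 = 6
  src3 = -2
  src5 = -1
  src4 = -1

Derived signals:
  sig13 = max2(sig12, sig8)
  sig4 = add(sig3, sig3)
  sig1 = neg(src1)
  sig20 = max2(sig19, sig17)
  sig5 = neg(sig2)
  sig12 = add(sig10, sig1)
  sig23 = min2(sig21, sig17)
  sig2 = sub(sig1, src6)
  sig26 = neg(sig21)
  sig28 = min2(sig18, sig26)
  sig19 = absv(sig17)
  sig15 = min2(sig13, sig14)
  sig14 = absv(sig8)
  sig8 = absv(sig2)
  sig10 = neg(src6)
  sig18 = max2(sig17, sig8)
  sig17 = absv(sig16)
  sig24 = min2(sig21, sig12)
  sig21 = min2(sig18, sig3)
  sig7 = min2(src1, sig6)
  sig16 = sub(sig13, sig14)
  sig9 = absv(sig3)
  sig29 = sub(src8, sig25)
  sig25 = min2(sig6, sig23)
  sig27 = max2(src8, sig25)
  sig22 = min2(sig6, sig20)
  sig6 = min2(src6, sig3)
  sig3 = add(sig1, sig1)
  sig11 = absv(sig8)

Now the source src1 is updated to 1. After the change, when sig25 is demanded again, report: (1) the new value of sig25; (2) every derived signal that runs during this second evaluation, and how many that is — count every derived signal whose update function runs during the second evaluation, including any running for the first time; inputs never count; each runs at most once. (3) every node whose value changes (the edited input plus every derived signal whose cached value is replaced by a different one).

sig25 now evaluates to -2.
Run set: sig1, sig2, sig3, sig6, sig8, sig12, sig13, sig14, sig16, sig18, sig21, sig23, sig25 (13 run).
Changed values: src1, sig1, sig2, sig3, sig6, sig8, sig12, sig13, sig14, sig18, sig21, sig23, sig25.
The important point: at sig17 every value read last time is unchanged, so the dirty flag clears without a run.

Initial pass — values computed on the first demand:
  sig1 = neg(9) = -9
  sig2 = sub(-9, 4) = -13
  sig3 = add(-9, -9) = -18
  sig6 = min2(4, -18) = -18
  sig8 = absv(-13) = 13
  sig10 = neg(4) = -4
  sig12 = add(-4, -9) = -13
  sig13 = max2(-13, 13) = 13
  sig14 = absv(13) = 13
  sig16 = sub(13, 13) = 0
  sig17 = absv(0) = 0
  sig18 = max2(0, 13) = 13
  sig21 = min2(13, -18) = -18
  sig23 = min2(-18, 0) = -18
  sig25 = min2(-18, -18) = -18

Second demand — change propagation:
  sig1: re-runs because src1 9->1; new result -1.
  sig2: re-runs because sig1 -9->-1; new result -5.
  sig3: re-runs because sig1 -9->-1; sig1 -9->-1; new result -2.
  sig6: re-runs because sig3 -18->-2; new result -2.
  sig8: re-runs because sig2 -13->-5; new result 5.
  sig12: re-runs because sig1 -9->-1; new result -5.
  sig13: re-runs because sig12 -13->-5; sig8 13->5; new result 5.
  sig14: re-runs because sig8 13->5; new result 5.
  sig16: re-runs because sig13 13->5; sig14 13->5; new result 0 (unchanged).
  sig17: re-examined; everything it read last time is the same (sig16 unchanged) — cache 0 kept, no run.
  sig18: re-runs because sig8 13->5; new result 5.
  sig21: re-runs because sig18 13->5; sig3 -18->-2; new result -2.
  sig23: re-runs because sig21 -18->-2; new result -2.
  sig25: re-runs because sig6 -18->-2; sig23 -18->-2; new result -2.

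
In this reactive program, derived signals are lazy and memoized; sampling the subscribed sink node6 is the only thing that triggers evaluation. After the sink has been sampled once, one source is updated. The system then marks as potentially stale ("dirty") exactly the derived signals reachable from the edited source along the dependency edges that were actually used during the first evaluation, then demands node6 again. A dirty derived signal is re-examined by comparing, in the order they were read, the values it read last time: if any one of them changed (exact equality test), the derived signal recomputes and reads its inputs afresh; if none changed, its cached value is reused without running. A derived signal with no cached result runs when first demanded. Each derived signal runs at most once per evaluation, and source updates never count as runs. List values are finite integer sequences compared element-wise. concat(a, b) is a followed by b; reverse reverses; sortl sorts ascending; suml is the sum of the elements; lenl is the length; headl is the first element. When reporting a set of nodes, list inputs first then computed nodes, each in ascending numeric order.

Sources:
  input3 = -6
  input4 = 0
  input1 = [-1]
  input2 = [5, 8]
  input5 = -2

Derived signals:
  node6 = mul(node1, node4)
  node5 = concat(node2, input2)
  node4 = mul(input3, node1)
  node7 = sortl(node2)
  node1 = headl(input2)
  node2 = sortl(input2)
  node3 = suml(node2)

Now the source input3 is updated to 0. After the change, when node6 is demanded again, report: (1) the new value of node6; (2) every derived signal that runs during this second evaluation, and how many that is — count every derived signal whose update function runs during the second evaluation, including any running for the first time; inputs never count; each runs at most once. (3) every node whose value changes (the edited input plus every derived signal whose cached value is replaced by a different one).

Demanding node6 again yields 0.
2 derived signals run: node4, node6.
The nodes whose values change: input3, node4, node6.

First demand of the output computes:
  node1 = headl([5, 8]) = 5
  node4 = mul(-6, 5) = -30
  node6 = mul(5, -30) = -150

After the edit, cleaning proceeds:
  node4: a read changed (input3 -6->0) — executes, giving 0.
  node6: a read changed (node4 -30->0) — executes, giving 0.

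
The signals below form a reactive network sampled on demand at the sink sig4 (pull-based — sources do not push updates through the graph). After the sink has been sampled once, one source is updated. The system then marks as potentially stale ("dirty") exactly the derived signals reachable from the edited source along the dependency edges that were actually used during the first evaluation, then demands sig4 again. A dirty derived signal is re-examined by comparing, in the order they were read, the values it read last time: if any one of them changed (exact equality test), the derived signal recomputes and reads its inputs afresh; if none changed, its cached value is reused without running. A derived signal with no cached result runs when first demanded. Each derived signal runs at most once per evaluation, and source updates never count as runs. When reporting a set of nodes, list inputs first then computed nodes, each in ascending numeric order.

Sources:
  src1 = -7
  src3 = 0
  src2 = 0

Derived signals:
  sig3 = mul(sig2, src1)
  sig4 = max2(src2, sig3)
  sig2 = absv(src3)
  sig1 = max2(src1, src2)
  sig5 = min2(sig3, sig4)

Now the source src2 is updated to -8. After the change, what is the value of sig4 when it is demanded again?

Initial pass — values computed on the first demand:
  sig2 = absv(0) = 0
  sig3 = mul(0, -7) = 0
  sig4 = max2(0, 0) = 0

Second demand — change propagation:
  sig4: re-runs because src2 0->-8; new result 0 (unchanged).

sig4 now evaluates to 0.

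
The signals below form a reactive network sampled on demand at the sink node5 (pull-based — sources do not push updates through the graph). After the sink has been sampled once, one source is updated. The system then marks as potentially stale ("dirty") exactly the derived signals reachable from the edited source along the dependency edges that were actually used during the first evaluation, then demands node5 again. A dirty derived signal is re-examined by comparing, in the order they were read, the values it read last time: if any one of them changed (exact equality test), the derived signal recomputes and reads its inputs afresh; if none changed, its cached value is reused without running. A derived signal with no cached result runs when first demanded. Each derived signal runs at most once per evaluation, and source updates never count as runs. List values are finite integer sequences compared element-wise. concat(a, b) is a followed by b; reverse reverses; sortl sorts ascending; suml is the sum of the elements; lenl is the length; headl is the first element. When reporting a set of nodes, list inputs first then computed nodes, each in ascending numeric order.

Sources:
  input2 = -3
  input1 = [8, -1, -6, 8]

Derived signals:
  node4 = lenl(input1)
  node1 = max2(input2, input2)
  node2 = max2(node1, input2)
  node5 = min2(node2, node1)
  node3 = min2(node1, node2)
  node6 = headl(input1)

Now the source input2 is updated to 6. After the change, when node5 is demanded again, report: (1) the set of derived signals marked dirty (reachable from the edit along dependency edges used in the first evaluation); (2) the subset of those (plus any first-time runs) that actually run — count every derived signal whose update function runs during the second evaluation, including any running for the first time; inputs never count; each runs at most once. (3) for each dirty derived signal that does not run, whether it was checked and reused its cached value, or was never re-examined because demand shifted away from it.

Dirty set: node1, node2, node5.
Run set: node1, node2, node5 (3 run).
All dirty derived signals ended up running.

Initial pass — values computed on the first demand:
  node1 = max2(-3, -3) = -3
  node2 = max2(-3, -3) = -3
  node5 = min2(-3, -3) = -3

Second demand — change propagation:
  node1: re-runs because input2 -3->6; input2 -3->6; new result 6.
  node2: re-runs because node1 -3->6; input2 -3->6; new result 6.
  node5: re-runs because node2 -3->6; node1 -3->6; new result 6.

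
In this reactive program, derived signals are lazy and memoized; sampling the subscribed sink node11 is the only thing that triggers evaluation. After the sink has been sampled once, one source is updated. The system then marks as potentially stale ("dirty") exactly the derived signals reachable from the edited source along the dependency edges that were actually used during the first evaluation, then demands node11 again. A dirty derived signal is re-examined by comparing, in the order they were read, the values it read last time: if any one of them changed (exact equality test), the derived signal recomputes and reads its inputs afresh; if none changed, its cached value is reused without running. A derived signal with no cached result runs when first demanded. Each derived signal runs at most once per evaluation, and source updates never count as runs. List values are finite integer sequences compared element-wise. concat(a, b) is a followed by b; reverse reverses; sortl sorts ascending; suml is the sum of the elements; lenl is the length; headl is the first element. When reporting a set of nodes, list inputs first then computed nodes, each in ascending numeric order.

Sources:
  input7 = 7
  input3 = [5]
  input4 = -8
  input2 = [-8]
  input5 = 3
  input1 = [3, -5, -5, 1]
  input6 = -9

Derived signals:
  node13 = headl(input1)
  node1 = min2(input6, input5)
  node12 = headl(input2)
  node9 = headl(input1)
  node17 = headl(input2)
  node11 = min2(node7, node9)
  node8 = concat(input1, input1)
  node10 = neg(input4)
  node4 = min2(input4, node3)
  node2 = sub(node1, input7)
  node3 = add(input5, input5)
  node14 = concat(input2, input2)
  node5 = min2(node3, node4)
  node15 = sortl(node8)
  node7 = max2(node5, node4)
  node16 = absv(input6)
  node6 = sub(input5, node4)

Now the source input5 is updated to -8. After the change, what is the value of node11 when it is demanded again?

Demanding node11 again yields -16.

First demand of the output computes:
  node3 = add(3, 3) = 6
  node4 = min2(-8, 6) = -8
  node5 = min2(6, -8) = -8
  node7 = max2(-8, -8) = -8
  node9 = headl([3, -5, -5, 1]) = 3
  node11 = min2(-8, 3) = -8

After the edit, cleaning proceeds:
  node3: a read changed (input5 3->-8; input5 3->-8) — executes, giving -16.
  node4: a read changed (node3 6->-16) — executes, giving -16.
  node5: a read changed (node3 6->-16; node4 -8->-16) — executes, giving -16.
  node7: a read changed (node5 -8->-16; node4 -8->-16) — executes, giving -16.
  node11: a read changed (node7 -8->-16) — executes, giving -16.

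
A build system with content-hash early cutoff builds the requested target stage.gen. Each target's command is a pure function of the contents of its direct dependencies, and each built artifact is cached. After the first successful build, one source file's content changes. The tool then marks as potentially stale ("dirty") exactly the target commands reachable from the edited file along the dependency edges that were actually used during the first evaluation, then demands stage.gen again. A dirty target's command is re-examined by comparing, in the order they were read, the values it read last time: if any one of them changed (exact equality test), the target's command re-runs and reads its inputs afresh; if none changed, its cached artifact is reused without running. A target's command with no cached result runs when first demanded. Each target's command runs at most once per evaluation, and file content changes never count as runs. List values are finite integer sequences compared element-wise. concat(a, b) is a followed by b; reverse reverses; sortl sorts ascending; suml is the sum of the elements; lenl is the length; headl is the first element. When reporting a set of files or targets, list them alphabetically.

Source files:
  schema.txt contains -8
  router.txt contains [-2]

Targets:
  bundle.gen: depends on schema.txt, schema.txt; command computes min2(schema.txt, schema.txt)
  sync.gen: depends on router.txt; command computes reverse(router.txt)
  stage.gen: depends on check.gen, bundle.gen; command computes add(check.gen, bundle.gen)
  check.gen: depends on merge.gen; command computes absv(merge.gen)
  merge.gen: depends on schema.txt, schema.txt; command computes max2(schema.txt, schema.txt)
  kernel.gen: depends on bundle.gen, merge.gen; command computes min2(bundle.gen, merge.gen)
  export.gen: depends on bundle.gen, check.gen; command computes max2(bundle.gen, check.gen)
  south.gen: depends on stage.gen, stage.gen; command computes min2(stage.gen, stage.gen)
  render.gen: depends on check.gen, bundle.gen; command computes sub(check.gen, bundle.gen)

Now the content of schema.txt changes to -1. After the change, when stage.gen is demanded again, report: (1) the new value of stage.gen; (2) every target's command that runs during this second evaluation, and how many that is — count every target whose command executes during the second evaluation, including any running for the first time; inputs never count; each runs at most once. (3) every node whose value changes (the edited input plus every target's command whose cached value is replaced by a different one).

New value of stage.gen: 0.
Target commands that run: bundle.gen, check.gen, merge.gen, stage.gen — 4 in total.
Values that change: bundle.gen, check.gen, merge.gen, schema.txt.

First evaluation (everything demanded from the output):
  bundle.gen = min2(-8, -8) = -8
  merge.gen = max2(-8, -8) = -8
  check.gen = absv(-8) = 8
  stage.gen = add(8, -8) = 0

Propagation after the edit:
  bundle.gen: runs — schema.txt -8->-1; schema.txt -8->-1; result -1.
  merge.gen: runs — schema.txt -8->-1; schema.txt -8->-1; result -1.
  check.gen: runs — merge.gen -8->-1; result 1.
  stage.gen: runs — check.gen 8->1; bundle.gen -8->-1; result 0 (same value as before).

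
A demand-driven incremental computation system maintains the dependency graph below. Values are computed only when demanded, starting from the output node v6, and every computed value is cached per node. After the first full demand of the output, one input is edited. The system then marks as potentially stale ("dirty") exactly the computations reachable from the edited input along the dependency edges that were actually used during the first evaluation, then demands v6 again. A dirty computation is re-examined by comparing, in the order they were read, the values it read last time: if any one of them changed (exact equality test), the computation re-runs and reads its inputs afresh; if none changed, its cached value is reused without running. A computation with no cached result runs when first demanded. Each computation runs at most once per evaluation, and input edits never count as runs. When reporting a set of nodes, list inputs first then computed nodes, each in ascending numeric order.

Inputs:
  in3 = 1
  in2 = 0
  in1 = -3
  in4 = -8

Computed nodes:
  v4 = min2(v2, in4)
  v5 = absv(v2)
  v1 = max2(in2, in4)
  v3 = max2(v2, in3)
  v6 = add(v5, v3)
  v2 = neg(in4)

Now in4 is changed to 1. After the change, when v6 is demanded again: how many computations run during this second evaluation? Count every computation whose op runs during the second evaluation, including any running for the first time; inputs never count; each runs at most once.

Computations that run: v2, v3, v5, v6 — 4 in total.

First evaluation (everything demanded from the output):
  v2 = neg(-8) = 8
  v3 = max2(8, 1) = 8
  v5 = absv(8) = 8
  v6 = add(8, 8) = 16

Propagation after the edit:
  v2: runs — in4 -8->1; result -1.
  v3: runs — v2 8->-1; result 1.
  v5: runs — v2 8->-1; result 1.
  v6: runs — v5 8->1; v3 8->1; result 2.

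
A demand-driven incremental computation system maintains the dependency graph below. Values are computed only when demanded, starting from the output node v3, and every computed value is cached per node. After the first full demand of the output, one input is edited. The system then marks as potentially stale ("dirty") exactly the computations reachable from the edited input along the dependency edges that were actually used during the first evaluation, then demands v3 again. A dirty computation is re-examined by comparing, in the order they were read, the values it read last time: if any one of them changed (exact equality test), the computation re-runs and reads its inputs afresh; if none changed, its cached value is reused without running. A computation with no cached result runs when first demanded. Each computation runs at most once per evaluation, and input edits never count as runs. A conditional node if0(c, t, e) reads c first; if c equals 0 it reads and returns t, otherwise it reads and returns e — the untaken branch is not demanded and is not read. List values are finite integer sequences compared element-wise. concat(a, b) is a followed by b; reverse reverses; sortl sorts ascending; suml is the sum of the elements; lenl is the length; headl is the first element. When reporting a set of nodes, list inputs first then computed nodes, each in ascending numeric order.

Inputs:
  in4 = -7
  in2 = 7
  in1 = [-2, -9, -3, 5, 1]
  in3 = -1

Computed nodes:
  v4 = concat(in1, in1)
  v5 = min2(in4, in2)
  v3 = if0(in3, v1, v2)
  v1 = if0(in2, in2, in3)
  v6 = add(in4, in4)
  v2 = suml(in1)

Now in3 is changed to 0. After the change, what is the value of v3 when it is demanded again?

First evaluation (everything demanded from the output):
  v2 = suml([-2, -9, -3, 5, 1]) = -8
  v3 = if0(in3=-1 -> else branch v2) = -8

Propagation after the edit:
  v1: demanded for the first time — runs, produces 0.
  v3: runs — in3 -1->0; result 0.

Key observation: a condition flipped, so demand reaches new nodes — v1 runs for the first time.

New value of v3: 0.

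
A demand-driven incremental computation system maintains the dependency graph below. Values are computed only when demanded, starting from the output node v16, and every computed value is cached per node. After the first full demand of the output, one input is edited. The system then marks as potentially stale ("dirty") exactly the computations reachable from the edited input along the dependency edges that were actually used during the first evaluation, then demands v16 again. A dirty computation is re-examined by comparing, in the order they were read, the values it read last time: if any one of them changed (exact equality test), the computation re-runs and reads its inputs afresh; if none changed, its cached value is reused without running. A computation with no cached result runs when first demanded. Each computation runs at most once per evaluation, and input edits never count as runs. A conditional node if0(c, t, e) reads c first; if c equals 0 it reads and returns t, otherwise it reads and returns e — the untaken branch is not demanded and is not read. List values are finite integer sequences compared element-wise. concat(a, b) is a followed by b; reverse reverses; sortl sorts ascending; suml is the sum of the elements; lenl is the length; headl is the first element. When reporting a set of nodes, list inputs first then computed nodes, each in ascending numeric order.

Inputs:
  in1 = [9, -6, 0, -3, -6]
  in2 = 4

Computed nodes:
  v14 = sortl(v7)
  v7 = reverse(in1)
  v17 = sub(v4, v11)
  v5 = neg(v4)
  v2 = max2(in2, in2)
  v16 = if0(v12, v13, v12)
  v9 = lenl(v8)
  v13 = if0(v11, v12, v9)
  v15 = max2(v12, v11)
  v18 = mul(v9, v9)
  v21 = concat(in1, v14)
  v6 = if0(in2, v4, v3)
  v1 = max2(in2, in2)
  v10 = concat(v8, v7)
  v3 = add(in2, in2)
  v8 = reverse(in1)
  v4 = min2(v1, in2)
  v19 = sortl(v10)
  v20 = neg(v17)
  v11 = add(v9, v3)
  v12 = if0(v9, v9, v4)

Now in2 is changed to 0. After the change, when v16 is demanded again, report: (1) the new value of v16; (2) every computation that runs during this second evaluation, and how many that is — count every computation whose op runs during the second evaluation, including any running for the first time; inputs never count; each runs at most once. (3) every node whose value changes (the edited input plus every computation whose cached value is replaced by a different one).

New value of v16: 5.
Computations that run: v1, v3, v4, v11, v12, v13, v16 — 7 in total.
Values that change: in2, v1, v4, v12, v16.
Key observation: a condition flipped, so demand reaches new nodes — v3, v11, v13 run for the first time.

First evaluation (everything demanded from the output):
  v1 = max2(4, 4) = 4
  v4 = min2(4, 4) = 4
  v8 = reverse([9, -6, 0, -3, -6]) = [-6, -3, 0, -6, 9]
  v9 = lenl([-6, -3, 0, -6, 9]) = 5
  v12 = if0(v9=5 -> else branch v4) = 4
  v16 = if0(v12=4 -> else branch v12) = 4

Propagation after the edit:
  v1: runs — in2 4->0; in2 4->0; result 0.
  v3: demanded for the first time — runs, produces 0.
  v4: runs — v1 4->0; in2 4->0; result 0.
  v11: demanded for the first time — runs, produces 5.
  v12: runs — v4 4->0; result 0.
  v13: demanded for the first time — runs, produces 5.
  v16: runs — v12 4->0; v12 4->0; result 5.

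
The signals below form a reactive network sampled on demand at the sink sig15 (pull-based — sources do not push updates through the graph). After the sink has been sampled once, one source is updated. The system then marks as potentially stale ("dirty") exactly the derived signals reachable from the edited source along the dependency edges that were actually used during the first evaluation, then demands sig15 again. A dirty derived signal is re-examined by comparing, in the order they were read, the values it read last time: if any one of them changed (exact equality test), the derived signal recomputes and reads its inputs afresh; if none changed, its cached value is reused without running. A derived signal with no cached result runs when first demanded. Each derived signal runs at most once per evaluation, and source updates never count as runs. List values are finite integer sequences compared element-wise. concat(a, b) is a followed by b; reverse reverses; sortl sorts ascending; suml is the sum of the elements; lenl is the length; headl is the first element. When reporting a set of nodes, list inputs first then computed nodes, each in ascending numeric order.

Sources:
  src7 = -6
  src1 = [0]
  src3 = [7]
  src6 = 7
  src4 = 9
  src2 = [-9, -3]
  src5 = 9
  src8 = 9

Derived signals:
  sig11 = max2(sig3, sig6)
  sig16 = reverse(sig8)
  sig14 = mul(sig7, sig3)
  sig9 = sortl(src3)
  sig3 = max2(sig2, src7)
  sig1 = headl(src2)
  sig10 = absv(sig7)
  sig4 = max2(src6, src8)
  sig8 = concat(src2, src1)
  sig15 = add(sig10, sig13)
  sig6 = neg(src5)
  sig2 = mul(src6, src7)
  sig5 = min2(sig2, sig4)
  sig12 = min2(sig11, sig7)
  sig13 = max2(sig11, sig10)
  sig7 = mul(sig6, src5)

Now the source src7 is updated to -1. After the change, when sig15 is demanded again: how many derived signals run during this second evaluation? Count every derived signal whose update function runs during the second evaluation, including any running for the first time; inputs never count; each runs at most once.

Initial pass — values computed on the first demand:
  sig2 = mul(7, -6) = -42
  sig3 = max2(-42, -6) = -6
  sig6 = neg(9) = -9
  sig7 = mul(-9, 9) = -81
  sig10 = absv(-81) = 81
  sig11 = max2(-6, -9) = -6
  sig13 = max2(-6, 81) = 81
  sig15 = add(81, 81) = 162

Second demand — change propagation:
  sig2: re-runs because src7 -6->-1; new result -7.
  sig3: re-runs because sig2 -42->-7; src7 -6->-1; new result -1.
  sig11: re-runs because sig3 -6->-1; new result -1.
  sig13: re-runs because sig11 -6->-1; new result 81 (unchanged).
  sig15: re-examined; everything it read last time is the same (sig10 unchanged, sig13 unchanged) — cache 162 kept, no run.

The important point: sig13 recomputes to an identical value, and the output ends up unchanged.

Run set: sig2, sig3, sig11, sig13 (4 run).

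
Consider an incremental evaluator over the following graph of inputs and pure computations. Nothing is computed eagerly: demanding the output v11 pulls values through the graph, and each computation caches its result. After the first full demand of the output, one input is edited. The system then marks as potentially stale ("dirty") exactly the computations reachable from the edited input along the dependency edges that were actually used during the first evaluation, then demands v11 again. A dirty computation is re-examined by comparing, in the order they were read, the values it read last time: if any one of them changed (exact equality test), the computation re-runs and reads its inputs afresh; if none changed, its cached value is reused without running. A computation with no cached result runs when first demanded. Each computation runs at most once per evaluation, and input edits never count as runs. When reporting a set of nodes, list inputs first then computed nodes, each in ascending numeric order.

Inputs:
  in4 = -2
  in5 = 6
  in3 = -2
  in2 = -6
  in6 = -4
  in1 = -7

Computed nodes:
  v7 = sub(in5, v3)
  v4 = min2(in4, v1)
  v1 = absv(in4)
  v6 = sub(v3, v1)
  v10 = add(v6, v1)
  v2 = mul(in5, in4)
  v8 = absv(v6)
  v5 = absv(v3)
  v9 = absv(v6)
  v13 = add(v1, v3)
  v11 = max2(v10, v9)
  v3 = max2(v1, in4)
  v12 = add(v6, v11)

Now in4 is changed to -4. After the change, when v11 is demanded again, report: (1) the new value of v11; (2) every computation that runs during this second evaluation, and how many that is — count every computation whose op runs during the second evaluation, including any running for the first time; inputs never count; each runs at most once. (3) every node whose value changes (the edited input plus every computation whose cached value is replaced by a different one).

Initial pass — values computed on the first demand:
  v1 = absv(-2) = 2
  v3 = max2(2, -2) = 2
  v6 = sub(2, 2) = 0
  v9 = absv(0) = 0
  v10 = add(0, 2) = 2
  v11 = max2(2, 0) = 2

Second demand — change propagation:
  v1: re-runs because in4 -2->-4; new result 4.
  v3: re-runs because v1 2->4; in4 -2->-4; new result 4.
  v6: re-runs because v3 2->4; v1 2->4; new result 0 (unchanged).
  v9: re-examined; everything it read last time is the same (v6 unchanged) — cache 0 kept, no run.
  v10: re-runs because v1 2->4; new result 4.
  v11: re-runs because v10 2->4; new result 4.

The important point: at v9 every value read last time is unchanged, so the dirty flag clears without a run.

v11 now evaluates to 4.
Run set: v1, v3, v6, v10, v11 (5 run).
Changed values: in4, v1, v3, v10, v11.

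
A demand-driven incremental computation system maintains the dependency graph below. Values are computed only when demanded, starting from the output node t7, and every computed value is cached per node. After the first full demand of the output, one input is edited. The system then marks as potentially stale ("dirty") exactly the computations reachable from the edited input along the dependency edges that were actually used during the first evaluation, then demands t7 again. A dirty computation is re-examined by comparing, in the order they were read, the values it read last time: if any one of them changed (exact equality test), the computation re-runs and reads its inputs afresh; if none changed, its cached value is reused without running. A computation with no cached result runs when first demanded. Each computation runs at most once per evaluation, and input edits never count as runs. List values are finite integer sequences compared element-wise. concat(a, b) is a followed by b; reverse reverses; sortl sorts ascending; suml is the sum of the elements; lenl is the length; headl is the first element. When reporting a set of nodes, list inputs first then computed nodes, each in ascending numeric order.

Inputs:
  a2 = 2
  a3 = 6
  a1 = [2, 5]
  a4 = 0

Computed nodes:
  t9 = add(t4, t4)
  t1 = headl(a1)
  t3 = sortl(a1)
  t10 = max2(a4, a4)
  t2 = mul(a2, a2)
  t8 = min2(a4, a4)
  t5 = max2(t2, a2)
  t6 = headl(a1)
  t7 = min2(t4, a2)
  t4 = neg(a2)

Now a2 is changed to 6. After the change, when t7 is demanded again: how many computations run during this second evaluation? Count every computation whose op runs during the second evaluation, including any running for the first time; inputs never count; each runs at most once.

Computations that run: t4, t7 — 2 in total.

First evaluation (everything demanded from the output):
  t4 = neg(2) = -2
  t7 = min2(-2, 2) = -2

Propagation after the edit:
  t4: runs — a2 2->6; result -6.
  t7: runs — t4 -2->-6; a2 2->6; result -6.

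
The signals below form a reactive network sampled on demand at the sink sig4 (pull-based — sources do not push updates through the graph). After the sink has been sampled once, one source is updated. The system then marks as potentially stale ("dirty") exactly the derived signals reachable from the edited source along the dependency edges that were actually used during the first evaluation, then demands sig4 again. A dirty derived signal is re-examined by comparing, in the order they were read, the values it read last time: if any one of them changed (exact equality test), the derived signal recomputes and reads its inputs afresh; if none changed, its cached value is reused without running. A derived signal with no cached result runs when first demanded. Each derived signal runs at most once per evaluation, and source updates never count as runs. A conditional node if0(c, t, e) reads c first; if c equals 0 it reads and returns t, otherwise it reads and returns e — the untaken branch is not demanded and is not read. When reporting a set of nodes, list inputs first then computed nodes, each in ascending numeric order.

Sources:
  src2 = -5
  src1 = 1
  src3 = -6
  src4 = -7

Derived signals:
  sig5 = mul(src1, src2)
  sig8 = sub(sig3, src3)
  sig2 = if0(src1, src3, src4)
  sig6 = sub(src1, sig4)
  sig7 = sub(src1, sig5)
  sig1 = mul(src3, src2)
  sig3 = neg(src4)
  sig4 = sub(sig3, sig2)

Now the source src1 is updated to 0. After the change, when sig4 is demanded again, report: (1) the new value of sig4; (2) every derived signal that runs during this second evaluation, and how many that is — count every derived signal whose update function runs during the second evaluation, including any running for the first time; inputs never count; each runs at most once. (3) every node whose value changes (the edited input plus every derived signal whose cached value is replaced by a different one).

Initial pass — values computed on the first demand:
  sig2 = if0(src1=1 -> else branch src4) = -7
  sig3 = neg(-7) = 7
  sig4 = sub(7, -7) = 14

Second demand — change propagation:
  sig2: re-runs because src1 1->0; new result -6.
  sig4: re-runs because sig2 -7->-6; new result 13.

sig4 now evaluates to 13.
Run set: sig2, sig4 (2 run).
Changed values: src1, sig2, sig4.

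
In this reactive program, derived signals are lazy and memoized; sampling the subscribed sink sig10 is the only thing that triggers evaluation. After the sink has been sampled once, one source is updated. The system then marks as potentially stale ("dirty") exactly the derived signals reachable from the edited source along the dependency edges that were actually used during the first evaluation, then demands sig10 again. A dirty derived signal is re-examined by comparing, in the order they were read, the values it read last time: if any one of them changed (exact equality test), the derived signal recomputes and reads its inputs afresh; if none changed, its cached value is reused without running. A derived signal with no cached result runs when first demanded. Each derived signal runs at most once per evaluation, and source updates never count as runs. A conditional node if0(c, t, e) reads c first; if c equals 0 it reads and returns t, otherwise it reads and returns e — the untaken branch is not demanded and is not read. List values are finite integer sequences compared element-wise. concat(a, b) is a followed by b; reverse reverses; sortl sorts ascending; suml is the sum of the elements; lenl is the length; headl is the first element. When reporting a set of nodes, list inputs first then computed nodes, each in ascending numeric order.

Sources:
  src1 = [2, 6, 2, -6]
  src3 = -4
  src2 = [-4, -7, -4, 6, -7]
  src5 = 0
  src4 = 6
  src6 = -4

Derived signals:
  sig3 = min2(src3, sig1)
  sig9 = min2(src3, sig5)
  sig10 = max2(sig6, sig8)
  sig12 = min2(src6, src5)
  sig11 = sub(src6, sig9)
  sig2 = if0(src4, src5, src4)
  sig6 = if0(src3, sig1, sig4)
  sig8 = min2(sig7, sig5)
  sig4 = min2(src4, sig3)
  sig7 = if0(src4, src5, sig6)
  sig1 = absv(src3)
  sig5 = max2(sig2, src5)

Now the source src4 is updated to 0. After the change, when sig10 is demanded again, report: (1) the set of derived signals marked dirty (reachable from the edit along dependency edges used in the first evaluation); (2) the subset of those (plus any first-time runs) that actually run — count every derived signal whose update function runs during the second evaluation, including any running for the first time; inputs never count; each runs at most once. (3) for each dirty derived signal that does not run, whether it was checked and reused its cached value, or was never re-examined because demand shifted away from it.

The edit dirties: sig2, sig4, sig5, sig6, sig7, sig8, sig10.
6 derived signals run: sig2, sig4, sig5, sig7, sig8, sig10.
Cache hits after checking: sig6.
Note where the cutoff bites: sig6 is checked, finds nothing changed, and keeps its cache.

First demand of the output computes:
  sig1 = absv(-4) = 4
  sig2 = if0(src4=6 -> else branch src4) = 6
  sig3 = min2(-4, 4) = -4
  sig4 = min2(6, -4) = -4
  sig5 = max2(6, 0) = 6
  sig6 = if0(src3=-4 -> else branch sig4) = -4
  sig7 = if0(src4=6 -> else branch sig6) = -4
  sig8 = min2(-4, 6) = -4
  sig10 = max2(-4, -4) = -4

After the edit, cleaning proceeds:
  sig2: a read changed (src4 6->0; src4 6->0) — executes, giving 0.
  sig4: a read changed (src4 6->0) — executes, giving -4 — identical to its old value.
  sig5: a read changed (sig2 6->0) — executes, giving 0.
  sig6: dirty, but its reads are unchanged (src3 unchanged, sig4 unchanged); cached -4 stands.
  sig7: a read changed (src4 6->0) — executes, giving 0.
  sig8: a read changed (sig7 -4->0; sig5 6->0) — executes, giving 0.
  sig10: a read changed (sig8 -4->0) — executes, giving 0.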